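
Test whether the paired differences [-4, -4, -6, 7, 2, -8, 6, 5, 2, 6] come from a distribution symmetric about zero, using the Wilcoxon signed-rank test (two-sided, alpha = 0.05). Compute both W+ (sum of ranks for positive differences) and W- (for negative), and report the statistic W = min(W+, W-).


Step 1: Drop any zero differences (none here) and take |d_i|.
|d| = [4, 4, 6, 7, 2, 8, 6, 5, 2, 6]
Step 2: Midrank |d_i| (ties get averaged ranks).
ranks: |4|->3.5, |4|->3.5, |6|->7, |7|->9, |2|->1.5, |8|->10, |6|->7, |5|->5, |2|->1.5, |6|->7
Step 3: Attach original signs; sum ranks with positive sign and with negative sign.
W+ = 9 + 1.5 + 7 + 5 + 1.5 + 7 = 31
W- = 3.5 + 3.5 + 7 + 10 = 24
(Check: W+ + W- = 55 should equal n(n+1)/2 = 55.)
Step 4: Test statistic W = min(W+, W-) = 24.
Step 5: Ties in |d|, so use the tie-corrected normal approximation.
        E[W] = n(n+1)/4 = 10*11/4 = 27.5.
        Tie groups: |d|=2 (t=2), |d|=4 (t=2), |d|=6 (t=3); sum(t^3 - t) = 36.
        Var[W] = n(n+1)(2n+1)/24 - sum(t^3-t)/48 = 2310/24 - 36/48 = 95.5.
        z = (W - E[W]) / sqrt(Var[W]) = (24 - 27.5) / 9.7724 = -0.3582.
        Two-sided p = 2*Phi(z) = 0.720230.
Step 6: alpha = 0.05. fail to reject H0.

W+ = 31, W- = 24, W = min = 24, p = 0.720230, fail to reject H0.


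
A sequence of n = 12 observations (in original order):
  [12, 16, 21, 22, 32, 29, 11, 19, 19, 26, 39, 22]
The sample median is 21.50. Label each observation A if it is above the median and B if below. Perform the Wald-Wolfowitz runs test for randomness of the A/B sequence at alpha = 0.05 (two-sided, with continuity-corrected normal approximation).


Step 1: Compute median = 21.50; label A = above, B = below.
Labels in order: BBBAAABBBAAA  (n_A = 6, n_B = 6)
Step 2: Count runs R = 4.
Step 3: Under H0 (random ordering), E[R] = 2*n_A*n_B/(n_A+n_B) + 1 = 2*6*6/12 + 1 = 7.0000.
        Var[R] = 2*n_A*n_B*(2*n_A*n_B - n_A - n_B) / ((n_A+n_B)^2 * (n_A+n_B-1)) = 4320/1584 = 2.7273.
        SD[R] = 1.6514.
Step 4: Continuity-corrected z = (R + 0.5 - E[R]) / SD[R] = (4 + 0.5 - 7.0000) / 1.6514 = -1.5138.
Step 5: Two-sided p-value via normal approximation = 2*(1 - Phi(|z|)) = 0.130070.
Step 6: alpha = 0.05. fail to reject H0.

R = 4, z = -1.5138, p = 0.130070, fail to reject H0.


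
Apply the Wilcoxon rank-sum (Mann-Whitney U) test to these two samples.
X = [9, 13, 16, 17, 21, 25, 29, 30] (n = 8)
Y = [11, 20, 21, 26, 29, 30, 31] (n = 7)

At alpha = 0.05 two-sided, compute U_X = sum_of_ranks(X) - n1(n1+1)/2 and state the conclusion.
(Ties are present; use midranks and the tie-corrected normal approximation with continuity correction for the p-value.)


Step 1: Combine and sort all 15 observations; assign midranks.
sorted (value, group): (9,X), (11,Y), (13,X), (16,X), (17,X), (20,Y), (21,X), (21,Y), (25,X), (26,Y), (29,X), (29,Y), (30,X), (30,Y), (31,Y)
ranks: 9->1, 11->2, 13->3, 16->4, 17->5, 20->6, 21->7.5, 21->7.5, 25->9, 26->10, 29->11.5, 29->11.5, 30->13.5, 30->13.5, 31->15
Step 2: Rank sum for X: R1 = 1 + 3 + 4 + 5 + 7.5 + 9 + 11.5 + 13.5 = 54.5.
Step 3: U_X = R1 - n1(n1+1)/2 = 54.5 - 8*9/2 = 54.5 - 36 = 18.5.
       U_Y = n1*n2 - U_X = 56 - 18.5 = 37.5.
Step 4: Ties are present, so use the tie-corrected normal approximation (with continuity correction) for the p-value.
Step 5: p-value = 0.296324; compare to alpha = 0.05. fail to reject H0.

U_X = 18.5, p = 0.296324, fail to reject H0 at alpha = 0.05.


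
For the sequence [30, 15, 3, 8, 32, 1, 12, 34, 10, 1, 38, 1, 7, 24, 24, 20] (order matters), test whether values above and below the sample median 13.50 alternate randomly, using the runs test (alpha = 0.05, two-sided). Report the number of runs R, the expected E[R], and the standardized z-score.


Step 1: Compute median = 13.50; label A = above, B = below.
Labels in order: AABBABBABBABBAAA  (n_A = 8, n_B = 8)
Step 2: Count runs R = 9.
Step 3: Under H0 (random ordering), E[R] = 2*n_A*n_B/(n_A+n_B) + 1 = 2*8*8/16 + 1 = 9.0000.
        Var[R] = 2*n_A*n_B*(2*n_A*n_B - n_A - n_B) / ((n_A+n_B)^2 * (n_A+n_B-1)) = 14336/3840 = 3.7333.
        SD[R] = 1.9322.
Step 4: R = E[R], so z = 0 with no continuity correction.
Step 5: Two-sided p-value via normal approximation = 2*(1 - Phi(|z|)) = 1.000000.
Step 6: alpha = 0.05. fail to reject H0.

R = 9, z = 0.0000, p = 1.000000, fail to reject H0.


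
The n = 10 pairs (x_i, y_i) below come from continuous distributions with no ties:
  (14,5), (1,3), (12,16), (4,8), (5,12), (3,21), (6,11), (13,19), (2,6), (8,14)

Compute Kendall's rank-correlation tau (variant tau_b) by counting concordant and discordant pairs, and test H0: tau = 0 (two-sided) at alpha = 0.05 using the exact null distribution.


Step 1: Enumerate the 45 unordered pairs (i,j) with i<j and classify each by sign(x_j-x_i) * sign(y_j-y_i).
  (1,2):dx=-13,dy=-2->C; (1,3):dx=-2,dy=+11->D; (1,4):dx=-10,dy=+3->D; (1,5):dx=-9,dy=+7->D
  (1,6):dx=-11,dy=+16->D; (1,7):dx=-8,dy=+6->D; (1,8):dx=-1,dy=+14->D; (1,9):dx=-12,dy=+1->D
  (1,10):dx=-6,dy=+9->D; (2,3):dx=+11,dy=+13->C; (2,4):dx=+3,dy=+5->C; (2,5):dx=+4,dy=+9->C
  (2,6):dx=+2,dy=+18->C; (2,7):dx=+5,dy=+8->C; (2,8):dx=+12,dy=+16->C; (2,9):dx=+1,dy=+3->C
  (2,10):dx=+7,dy=+11->C; (3,4):dx=-8,dy=-8->C; (3,5):dx=-7,dy=-4->C; (3,6):dx=-9,dy=+5->D
  (3,7):dx=-6,dy=-5->C; (3,8):dx=+1,dy=+3->C; (3,9):dx=-10,dy=-10->C; (3,10):dx=-4,dy=-2->C
  (4,5):dx=+1,dy=+4->C; (4,6):dx=-1,dy=+13->D; (4,7):dx=+2,dy=+3->C; (4,8):dx=+9,dy=+11->C
  (4,9):dx=-2,dy=-2->C; (4,10):dx=+4,dy=+6->C; (5,6):dx=-2,dy=+9->D; (5,7):dx=+1,dy=-1->D
  (5,8):dx=+8,dy=+7->C; (5,9):dx=-3,dy=-6->C; (5,10):dx=+3,dy=+2->C; (6,7):dx=+3,dy=-10->D
  (6,8):dx=+10,dy=-2->D; (6,9):dx=-1,dy=-15->C; (6,10):dx=+5,dy=-7->D; (7,8):dx=+7,dy=+8->C
  (7,9):dx=-4,dy=-5->C; (7,10):dx=+2,dy=+3->C; (8,9):dx=-11,dy=-13->C; (8,10):dx=-5,dy=-5->C
  (9,10):dx=+6,dy=+8->C
Step 2: C = 30, D = 15, total pairs = 45.
Step 3: tau = (C - D)/(n(n-1)/2) = (30 - 15)/45 = 0.333333.
Step 4: Exact two-sided p-value (enumerate n! = 3628800 permutations of y under H0): p = 0.216373.
Step 5: alpha = 0.05. fail to reject H0.

tau_b = 0.3333 (C=30, D=15), p = 0.216373, fail to reject H0.


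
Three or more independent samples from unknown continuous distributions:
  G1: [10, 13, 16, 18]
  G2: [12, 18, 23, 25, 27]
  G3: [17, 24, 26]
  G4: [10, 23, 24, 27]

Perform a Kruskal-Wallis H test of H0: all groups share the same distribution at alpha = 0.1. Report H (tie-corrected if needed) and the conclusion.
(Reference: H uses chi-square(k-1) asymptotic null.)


Step 1: Combine all N = 16 observations and assign midranks.
sorted (value, group, rank): (10,G1,1.5), (10,G4,1.5), (12,G2,3), (13,G1,4), (16,G1,5), (17,G3,6), (18,G1,7.5), (18,G2,7.5), (23,G2,9.5), (23,G4,9.5), (24,G3,11.5), (24,G4,11.5), (25,G2,13), (26,G3,14), (27,G2,15.5), (27,G4,15.5)
Step 2: Sum ranks within each group.
R_1 = 18 (n_1 = 4)
R_2 = 48.5 (n_2 = 5)
R_3 = 31.5 (n_3 = 3)
R_4 = 38 (n_4 = 4)
Step 3: H = 12/(N(N+1)) * sum(R_i^2/n_i) - 3(N+1)
     = 12/(16*17) * (18^2/4 + 48.5^2/5 + 31.5^2/3 + 38^2/4) - 3*17
     = 0.044118 * 1243.2 - 51
     = 3.847059.
Step 4: Ties present; correction factor C = 1 - 30/(16^3 - 16) = 0.992647. Corrected H = 3.847059 / 0.992647 = 3.875556.
Step 5: Under H0, H ~ chi^2(3); p-value = 0.275219.
Step 6: alpha = 0.1. fail to reject H0.

H = 3.8756, df = 3, p = 0.275219, fail to reject H0.


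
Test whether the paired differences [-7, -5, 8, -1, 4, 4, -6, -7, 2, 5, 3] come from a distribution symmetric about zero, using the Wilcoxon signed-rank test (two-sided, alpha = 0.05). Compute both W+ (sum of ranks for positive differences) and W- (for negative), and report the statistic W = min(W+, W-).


Step 1: Drop any zero differences (none here) and take |d_i|.
|d| = [7, 5, 8, 1, 4, 4, 6, 7, 2, 5, 3]
Step 2: Midrank |d_i| (ties get averaged ranks).
ranks: |7|->9.5, |5|->6.5, |8|->11, |1|->1, |4|->4.5, |4|->4.5, |6|->8, |7|->9.5, |2|->2, |5|->6.5, |3|->3
Step 3: Attach original signs; sum ranks with positive sign and with negative sign.
W+ = 11 + 4.5 + 4.5 + 2 + 6.5 + 3 = 31.5
W- = 9.5 + 6.5 + 1 + 8 + 9.5 = 34.5
(Check: W+ + W- = 66 should equal n(n+1)/2 = 66.)
Step 4: Test statistic W = min(W+, W-) = 31.5.
Step 5: Ties in |d|, so use the tie-corrected normal approximation.
        E[W] = n(n+1)/4 = 11*12/4 = 33.
        Tie groups: |d|=4 (t=2), |d|=5 (t=2), |d|=7 (t=2); sum(t^3 - t) = 18.
        Var[W] = n(n+1)(2n+1)/24 - sum(t^3-t)/48 = 3036/24 - 18/48 = 126.125.
        z = (W - E[W]) / sqrt(Var[W]) = (31.5 - 33) / 11.2305 = -0.1336.
        Two-sided p = 2*Phi(z) = 0.893747.
Step 6: alpha = 0.05. fail to reject H0.

W+ = 31.5, W- = 34.5, W = min = 31.5, p = 0.893747, fail to reject H0.


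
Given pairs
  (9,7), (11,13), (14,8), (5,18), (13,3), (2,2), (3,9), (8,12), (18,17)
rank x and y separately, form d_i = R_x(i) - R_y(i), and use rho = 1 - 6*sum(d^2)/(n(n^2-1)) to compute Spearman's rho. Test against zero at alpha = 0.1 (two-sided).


Step 1: Rank x and y separately (midranks; no ties here).
rank(x): 9->5, 11->6, 14->8, 5->3, 13->7, 2->1, 3->2, 8->4, 18->9
rank(y): 7->3, 13->7, 8->4, 18->9, 3->2, 2->1, 9->5, 12->6, 17->8
Step 2: d_i = R_x(i) - R_y(i); compute d_i^2.
  (5-3)^2=4, (6-7)^2=1, (8-4)^2=16, (3-9)^2=36, (7-2)^2=25, (1-1)^2=0, (2-5)^2=9, (4-6)^2=4, (9-8)^2=1
sum(d^2) = 96.
Step 3: rho = 1 - 6*96 / (9*(9^2 - 1)) = 1 - 576/720 = 0.200000.
Step 4: Under H0, t = rho * sqrt((n-2)/(1-rho^2)) = 0.5401 ~ t(7).
Step 5: Two-sided p-value from the t-distribution with 7 df = 0.605901.
Step 6: alpha = 0.1. fail to reject H0.

rho = 0.2000, p = 0.605901, fail to reject H0 at alpha = 0.1.


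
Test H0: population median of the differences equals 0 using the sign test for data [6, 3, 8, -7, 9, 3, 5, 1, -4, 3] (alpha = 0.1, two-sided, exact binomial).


Step 1: Discard zero differences. Original n = 10; n_eff = number of nonzero differences = 10.
Nonzero differences (with sign): +6, +3, +8, -7, +9, +3, +5, +1, -4, +3
Step 2: Count signs: positive = 8, negative = 2.
Step 3: Under H0: P(positive) = 0.5, so the number of positives S ~ Bin(10, 0.5).
Step 4: Two-sided exact p-value = sum of Bin(10,0.5) probabilities at or below the observed probability = 0.109375.
Step 5: alpha = 0.1. fail to reject H0.

n_eff = 10, pos = 8, neg = 2, p = 0.109375, fail to reject H0.


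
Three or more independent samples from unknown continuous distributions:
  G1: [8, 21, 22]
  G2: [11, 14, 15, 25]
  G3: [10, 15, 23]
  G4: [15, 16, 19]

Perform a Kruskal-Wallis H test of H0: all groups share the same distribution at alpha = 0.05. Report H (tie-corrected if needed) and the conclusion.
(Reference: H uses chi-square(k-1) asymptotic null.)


Step 1: Combine all N = 13 observations and assign midranks.
sorted (value, group, rank): (8,G1,1), (10,G3,2), (11,G2,3), (14,G2,4), (15,G2,6), (15,G3,6), (15,G4,6), (16,G4,8), (19,G4,9), (21,G1,10), (22,G1,11), (23,G3,12), (25,G2,13)
Step 2: Sum ranks within each group.
R_1 = 22 (n_1 = 3)
R_2 = 26 (n_2 = 4)
R_3 = 20 (n_3 = 3)
R_4 = 23 (n_4 = 3)
Step 3: H = 12/(N(N+1)) * sum(R_i^2/n_i) - 3(N+1)
     = 12/(13*14) * (22^2/3 + 26^2/4 + 20^2/3 + 23^2/3) - 3*14
     = 0.065934 * 640 - 42
     = 0.197802.
Step 4: Ties present; correction factor C = 1 - 24/(13^3 - 13) = 0.989011. Corrected H = 0.197802 / 0.989011 = 0.200000.
Step 5: Under H0, H ~ chi^2(3); p-value = 0.977589.
Step 6: alpha = 0.05. fail to reject H0.

H = 0.2000, df = 3, p = 0.977589, fail to reject H0.


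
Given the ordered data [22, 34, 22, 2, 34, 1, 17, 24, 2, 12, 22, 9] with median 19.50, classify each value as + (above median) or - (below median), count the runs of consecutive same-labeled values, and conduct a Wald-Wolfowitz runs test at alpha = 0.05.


Step 1: Compute median = 19.50; label A = above, B = below.
Labels in order: AAABABBABBAB  (n_A = 6, n_B = 6)
Step 2: Count runs R = 8.
Step 3: Under H0 (random ordering), E[R] = 2*n_A*n_B/(n_A+n_B) + 1 = 2*6*6/12 + 1 = 7.0000.
        Var[R] = 2*n_A*n_B*(2*n_A*n_B - n_A - n_B) / ((n_A+n_B)^2 * (n_A+n_B-1)) = 4320/1584 = 2.7273.
        SD[R] = 1.6514.
Step 4: Continuity-corrected z = (R - 0.5 - E[R]) / SD[R] = (8 - 0.5 - 7.0000) / 1.6514 = 0.3028.
Step 5: Two-sided p-value via normal approximation = 2*(1 - Phi(|z|)) = 0.762069.
Step 6: alpha = 0.05. fail to reject H0.

R = 8, z = 0.3028, p = 0.762069, fail to reject H0.


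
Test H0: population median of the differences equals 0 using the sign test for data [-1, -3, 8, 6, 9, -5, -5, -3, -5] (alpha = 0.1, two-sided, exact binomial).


Step 1: Discard zero differences. Original n = 9; n_eff = number of nonzero differences = 9.
Nonzero differences (with sign): -1, -3, +8, +6, +9, -5, -5, -3, -5
Step 2: Count signs: positive = 3, negative = 6.
Step 3: Under H0: P(positive) = 0.5, so the number of positives S ~ Bin(9, 0.5).
Step 4: Two-sided exact p-value = sum of Bin(9,0.5) probabilities at or below the observed probability = 0.507812.
Step 5: alpha = 0.1. fail to reject H0.

n_eff = 9, pos = 3, neg = 6, p = 0.507812, fail to reject H0.


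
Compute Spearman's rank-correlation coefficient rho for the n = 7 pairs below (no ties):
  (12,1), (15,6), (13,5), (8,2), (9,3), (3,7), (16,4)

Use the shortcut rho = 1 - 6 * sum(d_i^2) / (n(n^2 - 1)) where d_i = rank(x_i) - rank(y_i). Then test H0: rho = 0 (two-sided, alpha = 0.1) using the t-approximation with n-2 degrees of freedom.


Step 1: Rank x and y separately (midranks; no ties here).
rank(x): 12->4, 15->6, 13->5, 8->2, 9->3, 3->1, 16->7
rank(y): 1->1, 6->6, 5->5, 2->2, 3->3, 7->7, 4->4
Step 2: d_i = R_x(i) - R_y(i); compute d_i^2.
  (4-1)^2=9, (6-6)^2=0, (5-5)^2=0, (2-2)^2=0, (3-3)^2=0, (1-7)^2=36, (7-4)^2=9
sum(d^2) = 54.
Step 3: rho = 1 - 6*54 / (7*(7^2 - 1)) = 1 - 324/336 = 0.035714.
Step 4: Under H0, t = rho * sqrt((n-2)/(1-rho^2)) = 0.0799 ~ t(5).
Step 5: Two-sided p-value from the t-distribution with 5 df = 0.939408.
Step 6: alpha = 0.1. fail to reject H0.

rho = 0.0357, p = 0.939408, fail to reject H0 at alpha = 0.1.


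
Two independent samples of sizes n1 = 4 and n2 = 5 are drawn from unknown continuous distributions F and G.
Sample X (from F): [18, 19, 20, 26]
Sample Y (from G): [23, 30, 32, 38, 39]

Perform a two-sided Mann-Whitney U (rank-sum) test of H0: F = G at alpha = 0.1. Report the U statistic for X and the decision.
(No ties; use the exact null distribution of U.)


Step 1: Combine and sort all 9 observations; assign midranks.
sorted (value, group): (18,X), (19,X), (20,X), (23,Y), (26,X), (30,Y), (32,Y), (38,Y), (39,Y)
ranks: 18->1, 19->2, 20->3, 23->4, 26->5, 30->6, 32->7, 38->8, 39->9
Step 2: Rank sum for X: R1 = 1 + 2 + 3 + 5 = 11.
Step 3: U_X = R1 - n1(n1+1)/2 = 11 - 4*5/2 = 11 - 10 = 1.
       U_Y = n1*n2 - U_X = 20 - 1 = 19.
Step 4: No ties, so the exact null distribution of U (based on enumerating the C(9,4) = 126 equally likely rank assignments) gives the two-sided p-value.
Step 5: p-value = 0.031746; compare to alpha = 0.1. reject H0.

U_X = 1, p = 0.031746, reject H0 at alpha = 0.1.


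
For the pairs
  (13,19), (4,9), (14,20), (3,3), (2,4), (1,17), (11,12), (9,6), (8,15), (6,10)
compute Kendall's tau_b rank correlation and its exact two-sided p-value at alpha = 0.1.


Step 1: Enumerate the 45 unordered pairs (i,j) with i<j and classify each by sign(x_j-x_i) * sign(y_j-y_i).
  (1,2):dx=-9,dy=-10->C; (1,3):dx=+1,dy=+1->C; (1,4):dx=-10,dy=-16->C; (1,5):dx=-11,dy=-15->C
  (1,6):dx=-12,dy=-2->C; (1,7):dx=-2,dy=-7->C; (1,8):dx=-4,dy=-13->C; (1,9):dx=-5,dy=-4->C
  (1,10):dx=-7,dy=-9->C; (2,3):dx=+10,dy=+11->C; (2,4):dx=-1,dy=-6->C; (2,5):dx=-2,dy=-5->C
  (2,6):dx=-3,dy=+8->D; (2,7):dx=+7,dy=+3->C; (2,8):dx=+5,dy=-3->D; (2,9):dx=+4,dy=+6->C
  (2,10):dx=+2,dy=+1->C; (3,4):dx=-11,dy=-17->C; (3,5):dx=-12,dy=-16->C; (3,6):dx=-13,dy=-3->C
  (3,7):dx=-3,dy=-8->C; (3,8):dx=-5,dy=-14->C; (3,9):dx=-6,dy=-5->C; (3,10):dx=-8,dy=-10->C
  (4,5):dx=-1,dy=+1->D; (4,6):dx=-2,dy=+14->D; (4,7):dx=+8,dy=+9->C; (4,8):dx=+6,dy=+3->C
  (4,9):dx=+5,dy=+12->C; (4,10):dx=+3,dy=+7->C; (5,6):dx=-1,dy=+13->D; (5,7):dx=+9,dy=+8->C
  (5,8):dx=+7,dy=+2->C; (5,9):dx=+6,dy=+11->C; (5,10):dx=+4,dy=+6->C; (6,7):dx=+10,dy=-5->D
  (6,8):dx=+8,dy=-11->D; (6,9):dx=+7,dy=-2->D; (6,10):dx=+5,dy=-7->D; (7,8):dx=-2,dy=-6->C
  (7,9):dx=-3,dy=+3->D; (7,10):dx=-5,dy=-2->C; (8,9):dx=-1,dy=+9->D; (8,10):dx=-3,dy=+4->D
  (9,10):dx=-2,dy=-5->C
Step 2: C = 33, D = 12, total pairs = 45.
Step 3: tau = (C - D)/(n(n-1)/2) = (33 - 12)/45 = 0.466667.
Step 4: Exact two-sided p-value (enumerate n! = 3628800 permutations of y under H0): p = 0.072550.
Step 5: alpha = 0.1. reject H0.

tau_b = 0.4667 (C=33, D=12), p = 0.072550, reject H0.


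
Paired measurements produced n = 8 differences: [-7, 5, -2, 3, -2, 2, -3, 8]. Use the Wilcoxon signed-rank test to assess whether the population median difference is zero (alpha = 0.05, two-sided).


Step 1: Drop any zero differences (none here) and take |d_i|.
|d| = [7, 5, 2, 3, 2, 2, 3, 8]
Step 2: Midrank |d_i| (ties get averaged ranks).
ranks: |7|->7, |5|->6, |2|->2, |3|->4.5, |2|->2, |2|->2, |3|->4.5, |8|->8
Step 3: Attach original signs; sum ranks with positive sign and with negative sign.
W+ = 6 + 4.5 + 2 + 8 = 20.5
W- = 7 + 2 + 2 + 4.5 = 15.5
(Check: W+ + W- = 36 should equal n(n+1)/2 = 36.)
Step 4: Test statistic W = min(W+, W-) = 15.5.
Step 5: Ties in |d|, so use the tie-corrected normal approximation.
        E[W] = n(n+1)/4 = 8*9/4 = 18.
        Tie groups: |d|=2 (t=3), |d|=3 (t=2); sum(t^3 - t) = 30.
        Var[W] = n(n+1)(2n+1)/24 - sum(t^3-t)/48 = 1224/24 - 30/48 = 50.375.
        z = (W - E[W]) / sqrt(Var[W]) = (15.5 - 18) / 7.0975 = -0.3522.
        Two-sided p = 2*Phi(z) = 0.724662.
Step 6: alpha = 0.05. fail to reject H0.

W+ = 20.5, W- = 15.5, W = min = 15.5, p = 0.724662, fail to reject H0.


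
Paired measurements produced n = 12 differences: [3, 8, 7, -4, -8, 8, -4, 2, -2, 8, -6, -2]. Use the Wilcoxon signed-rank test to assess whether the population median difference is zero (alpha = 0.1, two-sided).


Step 1: Drop any zero differences (none here) and take |d_i|.
|d| = [3, 8, 7, 4, 8, 8, 4, 2, 2, 8, 6, 2]
Step 2: Midrank |d_i| (ties get averaged ranks).
ranks: |3|->4, |8|->10.5, |7|->8, |4|->5.5, |8|->10.5, |8|->10.5, |4|->5.5, |2|->2, |2|->2, |8|->10.5, |6|->7, |2|->2
Step 3: Attach original signs; sum ranks with positive sign and with negative sign.
W+ = 4 + 10.5 + 8 + 10.5 + 2 + 10.5 = 45.5
W- = 5.5 + 10.5 + 5.5 + 2 + 7 + 2 = 32.5
(Check: W+ + W- = 78 should equal n(n+1)/2 = 78.)
Step 4: Test statistic W = min(W+, W-) = 32.5.
Step 5: Ties in |d|, so use the tie-corrected normal approximation.
        E[W] = n(n+1)/4 = 12*13/4 = 39.
        Tie groups: |d|=2 (t=3), |d|=4 (t=2), |d|=8 (t=4); sum(t^3 - t) = 90.
        Var[W] = n(n+1)(2n+1)/24 - sum(t^3-t)/48 = 3900/24 - 90/48 = 160.625.
        z = (W - E[W]) / sqrt(Var[W]) = (32.5 - 39) / 12.6738 = -0.5129.
        Two-sided p = 2*Phi(z) = 0.608043.
Step 6: alpha = 0.1. fail to reject H0.

W+ = 45.5, W- = 32.5, W = min = 32.5, p = 0.608043, fail to reject H0.


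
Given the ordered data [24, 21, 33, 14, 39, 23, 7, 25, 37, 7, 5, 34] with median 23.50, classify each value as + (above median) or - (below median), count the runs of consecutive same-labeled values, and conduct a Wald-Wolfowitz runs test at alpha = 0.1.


Step 1: Compute median = 23.50; label A = above, B = below.
Labels in order: ABABABBAABBA  (n_A = 6, n_B = 6)
Step 2: Count runs R = 9.
Step 3: Under H0 (random ordering), E[R] = 2*n_A*n_B/(n_A+n_B) + 1 = 2*6*6/12 + 1 = 7.0000.
        Var[R] = 2*n_A*n_B*(2*n_A*n_B - n_A - n_B) / ((n_A+n_B)^2 * (n_A+n_B-1)) = 4320/1584 = 2.7273.
        SD[R] = 1.6514.
Step 4: Continuity-corrected z = (R - 0.5 - E[R]) / SD[R] = (9 - 0.5 - 7.0000) / 1.6514 = 0.9083.
Step 5: Two-sided p-value via normal approximation = 2*(1 - Phi(|z|)) = 0.363722.
Step 6: alpha = 0.1. fail to reject H0.

R = 9, z = 0.9083, p = 0.363722, fail to reject H0.


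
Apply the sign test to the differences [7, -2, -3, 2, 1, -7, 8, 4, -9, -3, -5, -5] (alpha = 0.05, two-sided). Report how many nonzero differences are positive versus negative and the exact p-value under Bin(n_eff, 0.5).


Step 1: Discard zero differences. Original n = 12; n_eff = number of nonzero differences = 12.
Nonzero differences (with sign): +7, -2, -3, +2, +1, -7, +8, +4, -9, -3, -5, -5
Step 2: Count signs: positive = 5, negative = 7.
Step 3: Under H0: P(positive) = 0.5, so the number of positives S ~ Bin(12, 0.5).
Step 4: Two-sided exact p-value = sum of Bin(12,0.5) probabilities at or below the observed probability = 0.774414.
Step 5: alpha = 0.05. fail to reject H0.

n_eff = 12, pos = 5, neg = 7, p = 0.774414, fail to reject H0.


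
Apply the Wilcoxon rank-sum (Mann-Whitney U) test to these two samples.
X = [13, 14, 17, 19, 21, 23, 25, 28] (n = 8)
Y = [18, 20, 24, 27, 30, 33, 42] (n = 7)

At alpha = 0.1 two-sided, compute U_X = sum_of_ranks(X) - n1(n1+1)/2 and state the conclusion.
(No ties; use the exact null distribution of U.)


Step 1: Combine and sort all 15 observations; assign midranks.
sorted (value, group): (13,X), (14,X), (17,X), (18,Y), (19,X), (20,Y), (21,X), (23,X), (24,Y), (25,X), (27,Y), (28,X), (30,Y), (33,Y), (42,Y)
ranks: 13->1, 14->2, 17->3, 18->4, 19->5, 20->6, 21->7, 23->8, 24->9, 25->10, 27->11, 28->12, 30->13, 33->14, 42->15
Step 2: Rank sum for X: R1 = 1 + 2 + 3 + 5 + 7 + 8 + 10 + 12 = 48.
Step 3: U_X = R1 - n1(n1+1)/2 = 48 - 8*9/2 = 48 - 36 = 12.
       U_Y = n1*n2 - U_X = 56 - 12 = 44.
Step 4: No ties, so the exact null distribution of U (based on enumerating the C(15,8) = 6435 equally likely rank assignments) gives the two-sided p-value.
Step 5: p-value = 0.072106; compare to alpha = 0.1. reject H0.

U_X = 12, p = 0.072106, reject H0 at alpha = 0.1.


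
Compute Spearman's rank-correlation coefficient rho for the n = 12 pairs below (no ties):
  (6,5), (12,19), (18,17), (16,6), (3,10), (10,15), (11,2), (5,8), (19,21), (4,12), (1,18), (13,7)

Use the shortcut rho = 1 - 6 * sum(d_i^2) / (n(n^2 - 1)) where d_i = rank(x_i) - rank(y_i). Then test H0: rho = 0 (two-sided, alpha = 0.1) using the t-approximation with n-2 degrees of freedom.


Step 1: Rank x and y separately (midranks; no ties here).
rank(x): 6->5, 12->8, 18->11, 16->10, 3->2, 10->6, 11->7, 5->4, 19->12, 4->3, 1->1, 13->9
rank(y): 5->2, 19->11, 17->9, 6->3, 10->6, 15->8, 2->1, 8->5, 21->12, 12->7, 18->10, 7->4
Step 2: d_i = R_x(i) - R_y(i); compute d_i^2.
  (5-2)^2=9, (8-11)^2=9, (11-9)^2=4, (10-3)^2=49, (2-6)^2=16, (6-8)^2=4, (7-1)^2=36, (4-5)^2=1, (12-12)^2=0, (3-7)^2=16, (1-10)^2=81, (9-4)^2=25
sum(d^2) = 250.
Step 3: rho = 1 - 6*250 / (12*(12^2 - 1)) = 1 - 1500/1716 = 0.125874.
Step 4: Under H0, t = rho * sqrt((n-2)/(1-rho^2)) = 0.4012 ~ t(10).
Step 5: Two-sided p-value from the t-distribution with 10 df = 0.696683.
Step 6: alpha = 0.1. fail to reject H0.

rho = 0.1259, p = 0.696683, fail to reject H0 at alpha = 0.1.


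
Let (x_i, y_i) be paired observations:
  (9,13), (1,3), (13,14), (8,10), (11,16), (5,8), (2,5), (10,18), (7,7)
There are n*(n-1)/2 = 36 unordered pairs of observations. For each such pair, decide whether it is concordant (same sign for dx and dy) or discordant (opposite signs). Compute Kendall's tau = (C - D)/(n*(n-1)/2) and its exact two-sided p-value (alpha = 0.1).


Step 1: Enumerate the 36 unordered pairs (i,j) with i<j and classify each by sign(x_j-x_i) * sign(y_j-y_i).
  (1,2):dx=-8,dy=-10->C; (1,3):dx=+4,dy=+1->C; (1,4):dx=-1,dy=-3->C; (1,5):dx=+2,dy=+3->C
  (1,6):dx=-4,dy=-5->C; (1,7):dx=-7,dy=-8->C; (1,8):dx=+1,dy=+5->C; (1,9):dx=-2,dy=-6->C
  (2,3):dx=+12,dy=+11->C; (2,4):dx=+7,dy=+7->C; (2,5):dx=+10,dy=+13->C; (2,6):dx=+4,dy=+5->C
  (2,7):dx=+1,dy=+2->C; (2,8):dx=+9,dy=+15->C; (2,9):dx=+6,dy=+4->C; (3,4):dx=-5,dy=-4->C
  (3,5):dx=-2,dy=+2->D; (3,6):dx=-8,dy=-6->C; (3,7):dx=-11,dy=-9->C; (3,8):dx=-3,dy=+4->D
  (3,9):dx=-6,dy=-7->C; (4,5):dx=+3,dy=+6->C; (4,6):dx=-3,dy=-2->C; (4,7):dx=-6,dy=-5->C
  (4,8):dx=+2,dy=+8->C; (4,9):dx=-1,dy=-3->C; (5,6):dx=-6,dy=-8->C; (5,7):dx=-9,dy=-11->C
  (5,8):dx=-1,dy=+2->D; (5,9):dx=-4,dy=-9->C; (6,7):dx=-3,dy=-3->C; (6,8):dx=+5,dy=+10->C
  (6,9):dx=+2,dy=-1->D; (7,8):dx=+8,dy=+13->C; (7,9):dx=+5,dy=+2->C; (8,9):dx=-3,dy=-11->C
Step 2: C = 32, D = 4, total pairs = 36.
Step 3: tau = (C - D)/(n(n-1)/2) = (32 - 4)/36 = 0.777778.
Step 4: Exact two-sided p-value (enumerate n! = 362880 permutations of y under H0): p = 0.002425.
Step 5: alpha = 0.1. reject H0.

tau_b = 0.7778 (C=32, D=4), p = 0.002425, reject H0.


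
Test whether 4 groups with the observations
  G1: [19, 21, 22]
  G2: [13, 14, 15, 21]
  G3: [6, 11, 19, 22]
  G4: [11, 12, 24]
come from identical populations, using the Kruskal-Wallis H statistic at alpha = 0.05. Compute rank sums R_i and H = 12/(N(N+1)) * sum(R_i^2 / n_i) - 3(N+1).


Step 1: Combine all N = 14 observations and assign midranks.
sorted (value, group, rank): (6,G3,1), (11,G3,2.5), (11,G4,2.5), (12,G4,4), (13,G2,5), (14,G2,6), (15,G2,7), (19,G1,8.5), (19,G3,8.5), (21,G1,10.5), (21,G2,10.5), (22,G1,12.5), (22,G3,12.5), (24,G4,14)
Step 2: Sum ranks within each group.
R_1 = 31.5 (n_1 = 3)
R_2 = 28.5 (n_2 = 4)
R_3 = 24.5 (n_3 = 4)
R_4 = 20.5 (n_4 = 3)
Step 3: H = 12/(N(N+1)) * sum(R_i^2/n_i) - 3(N+1)
     = 12/(14*15) * (31.5^2/3 + 28.5^2/4 + 24.5^2/4 + 20.5^2/3) - 3*15
     = 0.057143 * 823.958 - 45
     = 2.083333.
Step 4: Ties present; correction factor C = 1 - 24/(14^3 - 14) = 0.991209. Corrected H = 2.083333 / 0.991209 = 2.101811.
Step 5: Under H0, H ~ chi^2(3); p-value = 0.551547.
Step 6: alpha = 0.05. fail to reject H0.

H = 2.1018, df = 3, p = 0.551547, fail to reject H0.


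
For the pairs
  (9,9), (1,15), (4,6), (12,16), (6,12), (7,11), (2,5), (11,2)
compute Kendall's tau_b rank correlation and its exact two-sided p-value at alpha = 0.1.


Step 1: Enumerate the 28 unordered pairs (i,j) with i<j and classify each by sign(x_j-x_i) * sign(y_j-y_i).
  (1,2):dx=-8,dy=+6->D; (1,3):dx=-5,dy=-3->C; (1,4):dx=+3,dy=+7->C; (1,5):dx=-3,dy=+3->D
  (1,6):dx=-2,dy=+2->D; (1,7):dx=-7,dy=-4->C; (1,8):dx=+2,dy=-7->D; (2,3):dx=+3,dy=-9->D
  (2,4):dx=+11,dy=+1->C; (2,5):dx=+5,dy=-3->D; (2,6):dx=+6,dy=-4->D; (2,7):dx=+1,dy=-10->D
  (2,8):dx=+10,dy=-13->D; (3,4):dx=+8,dy=+10->C; (3,5):dx=+2,dy=+6->C; (3,6):dx=+3,dy=+5->C
  (3,7):dx=-2,dy=-1->C; (3,8):dx=+7,dy=-4->D; (4,5):dx=-6,dy=-4->C; (4,6):dx=-5,dy=-5->C
  (4,7):dx=-10,dy=-11->C; (4,8):dx=-1,dy=-14->C; (5,6):dx=+1,dy=-1->D; (5,7):dx=-4,dy=-7->C
  (5,8):dx=+5,dy=-10->D; (6,7):dx=-5,dy=-6->C; (6,8):dx=+4,dy=-9->D; (7,8):dx=+9,dy=-3->D
Step 2: C = 14, D = 14, total pairs = 28.
Step 3: tau = (C - D)/(n(n-1)/2) = (14 - 14)/28 = 0.000000.
Step 4: Exact two-sided p-value (enumerate n! = 40320 permutations of y under H0): p = 1.000000.
Step 5: alpha = 0.1. fail to reject H0.

tau_b = 0.0000 (C=14, D=14), p = 1.000000, fail to reject H0.


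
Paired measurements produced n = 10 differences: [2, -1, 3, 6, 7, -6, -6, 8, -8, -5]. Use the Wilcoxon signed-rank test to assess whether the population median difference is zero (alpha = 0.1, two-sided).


Step 1: Drop any zero differences (none here) and take |d_i|.
|d| = [2, 1, 3, 6, 7, 6, 6, 8, 8, 5]
Step 2: Midrank |d_i| (ties get averaged ranks).
ranks: |2|->2, |1|->1, |3|->3, |6|->6, |7|->8, |6|->6, |6|->6, |8|->9.5, |8|->9.5, |5|->4
Step 3: Attach original signs; sum ranks with positive sign and with negative sign.
W+ = 2 + 3 + 6 + 8 + 9.5 = 28.5
W- = 1 + 6 + 6 + 9.5 + 4 = 26.5
(Check: W+ + W- = 55 should equal n(n+1)/2 = 55.)
Step 4: Test statistic W = min(W+, W-) = 26.5.
Step 5: Ties in |d|, so use the tie-corrected normal approximation.
        E[W] = n(n+1)/4 = 10*11/4 = 27.5.
        Tie groups: |d|=6 (t=3), |d|=8 (t=2); sum(t^3 - t) = 30.
        Var[W] = n(n+1)(2n+1)/24 - sum(t^3-t)/48 = 2310/24 - 30/48 = 95.625.
        z = (W - E[W]) / sqrt(Var[W]) = (26.5 - 27.5) / 9.7788 = -0.1023.
        Two-sided p = 2*Phi(z) = 0.918549.
Step 6: alpha = 0.1. fail to reject H0.

W+ = 28.5, W- = 26.5, W = min = 26.5, p = 0.918549, fail to reject H0.


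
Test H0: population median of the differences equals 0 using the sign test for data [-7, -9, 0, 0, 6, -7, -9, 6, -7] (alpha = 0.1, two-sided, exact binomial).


Step 1: Discard zero differences. Original n = 9; n_eff = number of nonzero differences = 7.
Nonzero differences (with sign): -7, -9, +6, -7, -9, +6, -7
Step 2: Count signs: positive = 2, negative = 5.
Step 3: Under H0: P(positive) = 0.5, so the number of positives S ~ Bin(7, 0.5).
Step 4: Two-sided exact p-value = sum of Bin(7,0.5) probabilities at or below the observed probability = 0.453125.
Step 5: alpha = 0.1. fail to reject H0.

n_eff = 7, pos = 2, neg = 5, p = 0.453125, fail to reject H0.


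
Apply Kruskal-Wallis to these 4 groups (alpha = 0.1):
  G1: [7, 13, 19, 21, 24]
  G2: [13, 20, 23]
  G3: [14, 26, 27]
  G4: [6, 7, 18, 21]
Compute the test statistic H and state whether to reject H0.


Step 1: Combine all N = 15 observations and assign midranks.
sorted (value, group, rank): (6,G4,1), (7,G1,2.5), (7,G4,2.5), (13,G1,4.5), (13,G2,4.5), (14,G3,6), (18,G4,7), (19,G1,8), (20,G2,9), (21,G1,10.5), (21,G4,10.5), (23,G2,12), (24,G1,13), (26,G3,14), (27,G3,15)
Step 2: Sum ranks within each group.
R_1 = 38.5 (n_1 = 5)
R_2 = 25.5 (n_2 = 3)
R_3 = 35 (n_3 = 3)
R_4 = 21 (n_4 = 4)
Step 3: H = 12/(N(N+1)) * sum(R_i^2/n_i) - 3(N+1)
     = 12/(15*16) * (38.5^2/5 + 25.5^2/3 + 35^2/3 + 21^2/4) - 3*16
     = 0.050000 * 1031.78 - 48
     = 3.589167.
Step 4: Ties present; correction factor C = 1 - 18/(15^3 - 15) = 0.994643. Corrected H = 3.589167 / 0.994643 = 3.608498.
Step 5: Under H0, H ~ chi^2(3); p-value = 0.306961.
Step 6: alpha = 0.1. fail to reject H0.

H = 3.6085, df = 3, p = 0.306961, fail to reject H0.


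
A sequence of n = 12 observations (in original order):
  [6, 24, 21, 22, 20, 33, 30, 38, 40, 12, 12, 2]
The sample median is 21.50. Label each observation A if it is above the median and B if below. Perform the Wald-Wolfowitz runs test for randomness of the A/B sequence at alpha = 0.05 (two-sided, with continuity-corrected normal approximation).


Step 1: Compute median = 21.50; label A = above, B = below.
Labels in order: BABABAAAABBB  (n_A = 6, n_B = 6)
Step 2: Count runs R = 7.
Step 3: Under H0 (random ordering), E[R] = 2*n_A*n_B/(n_A+n_B) + 1 = 2*6*6/12 + 1 = 7.0000.
        Var[R] = 2*n_A*n_B*(2*n_A*n_B - n_A - n_B) / ((n_A+n_B)^2 * (n_A+n_B-1)) = 4320/1584 = 2.7273.
        SD[R] = 1.6514.
Step 4: R = E[R], so z = 0 with no continuity correction.
Step 5: Two-sided p-value via normal approximation = 2*(1 - Phi(|z|)) = 1.000000.
Step 6: alpha = 0.05. fail to reject H0.

R = 7, z = 0.0000, p = 1.000000, fail to reject H0.


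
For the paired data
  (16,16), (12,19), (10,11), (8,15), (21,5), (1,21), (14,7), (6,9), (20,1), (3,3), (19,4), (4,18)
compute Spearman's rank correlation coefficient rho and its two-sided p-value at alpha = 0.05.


Step 1: Rank x and y separately (midranks; no ties here).
rank(x): 16->9, 12->7, 10->6, 8->5, 21->12, 1->1, 14->8, 6->4, 20->11, 3->2, 19->10, 4->3
rank(y): 16->9, 19->11, 11->7, 15->8, 5->4, 21->12, 7->5, 9->6, 1->1, 3->2, 4->3, 18->10
Step 2: d_i = R_x(i) - R_y(i); compute d_i^2.
  (9-9)^2=0, (7-11)^2=16, (6-7)^2=1, (5-8)^2=9, (12-4)^2=64, (1-12)^2=121, (8-5)^2=9, (4-6)^2=4, (11-1)^2=100, (2-2)^2=0, (10-3)^2=49, (3-10)^2=49
sum(d^2) = 422.
Step 3: rho = 1 - 6*422 / (12*(12^2 - 1)) = 1 - 2532/1716 = -0.475524.
Step 4: Under H0, t = rho * sqrt((n-2)/(1-rho^2)) = -1.7094 ~ t(10).
Step 5: Two-sided p-value from the t-distribution with 10 df = 0.118176.
Step 6: alpha = 0.05. fail to reject H0.

rho = -0.4755, p = 0.118176, fail to reject H0 at alpha = 0.05.


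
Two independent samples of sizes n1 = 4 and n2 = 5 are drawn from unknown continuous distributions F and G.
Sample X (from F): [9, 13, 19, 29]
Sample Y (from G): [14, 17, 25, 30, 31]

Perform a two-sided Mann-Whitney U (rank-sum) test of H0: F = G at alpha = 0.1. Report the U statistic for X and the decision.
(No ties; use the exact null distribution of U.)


Step 1: Combine and sort all 9 observations; assign midranks.
sorted (value, group): (9,X), (13,X), (14,Y), (17,Y), (19,X), (25,Y), (29,X), (30,Y), (31,Y)
ranks: 9->1, 13->2, 14->3, 17->4, 19->5, 25->6, 29->7, 30->8, 31->9
Step 2: Rank sum for X: R1 = 1 + 2 + 5 + 7 = 15.
Step 3: U_X = R1 - n1(n1+1)/2 = 15 - 4*5/2 = 15 - 10 = 5.
       U_Y = n1*n2 - U_X = 20 - 5 = 15.
Step 4: No ties, so the exact null distribution of U (based on enumerating the C(9,4) = 126 equally likely rank assignments) gives the two-sided p-value.
Step 5: p-value = 0.285714; compare to alpha = 0.1. fail to reject H0.

U_X = 5, p = 0.285714, fail to reject H0 at alpha = 0.1.


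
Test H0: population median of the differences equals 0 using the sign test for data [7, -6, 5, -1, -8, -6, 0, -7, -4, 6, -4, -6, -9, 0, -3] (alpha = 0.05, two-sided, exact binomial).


Step 1: Discard zero differences. Original n = 15; n_eff = number of nonzero differences = 13.
Nonzero differences (with sign): +7, -6, +5, -1, -8, -6, -7, -4, +6, -4, -6, -9, -3
Step 2: Count signs: positive = 3, negative = 10.
Step 3: Under H0: P(positive) = 0.5, so the number of positives S ~ Bin(13, 0.5).
Step 4: Two-sided exact p-value = sum of Bin(13,0.5) probabilities at or below the observed probability = 0.092285.
Step 5: alpha = 0.05. fail to reject H0.

n_eff = 13, pos = 3, neg = 10, p = 0.092285, fail to reject H0.


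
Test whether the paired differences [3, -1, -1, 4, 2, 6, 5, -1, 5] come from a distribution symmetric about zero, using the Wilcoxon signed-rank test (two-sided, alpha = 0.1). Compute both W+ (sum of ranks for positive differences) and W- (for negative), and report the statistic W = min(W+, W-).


Step 1: Drop any zero differences (none here) and take |d_i|.
|d| = [3, 1, 1, 4, 2, 6, 5, 1, 5]
Step 2: Midrank |d_i| (ties get averaged ranks).
ranks: |3|->5, |1|->2, |1|->2, |4|->6, |2|->4, |6|->9, |5|->7.5, |1|->2, |5|->7.5
Step 3: Attach original signs; sum ranks with positive sign and with negative sign.
W+ = 5 + 6 + 4 + 9 + 7.5 + 7.5 = 39
W- = 2 + 2 + 2 = 6
(Check: W+ + W- = 45 should equal n(n+1)/2 = 45.)
Step 4: Test statistic W = min(W+, W-) = 6.
Step 5: Ties in |d|, so use the tie-corrected normal approximation.
        E[W] = n(n+1)/4 = 9*10/4 = 22.5.
        Tie groups: |d|=1 (t=3), |d|=5 (t=2); sum(t^3 - t) = 30.
        Var[W] = n(n+1)(2n+1)/24 - sum(t^3-t)/48 = 1710/24 - 30/48 = 70.625.
        z = (W - E[W]) / sqrt(Var[W]) = (6 - 22.5) / 8.4039 = -1.9634.
        Two-sided p = 2*Phi(z) = 0.049602.
Step 6: alpha = 0.1. reject H0.

W+ = 39, W- = 6, W = min = 6, p = 0.049602, reject H0.


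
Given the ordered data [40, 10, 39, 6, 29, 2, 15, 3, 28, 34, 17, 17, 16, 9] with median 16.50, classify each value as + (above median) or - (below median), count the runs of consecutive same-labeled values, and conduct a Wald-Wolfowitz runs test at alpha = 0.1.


Step 1: Compute median = 16.50; label A = above, B = below.
Labels in order: ABABABBBAAAABB  (n_A = 7, n_B = 7)
Step 2: Count runs R = 8.
Step 3: Under H0 (random ordering), E[R] = 2*n_A*n_B/(n_A+n_B) + 1 = 2*7*7/14 + 1 = 8.0000.
        Var[R] = 2*n_A*n_B*(2*n_A*n_B - n_A - n_B) / ((n_A+n_B)^2 * (n_A+n_B-1)) = 8232/2548 = 3.2308.
        SD[R] = 1.7974.
Step 4: R = E[R], so z = 0 with no continuity correction.
Step 5: Two-sided p-value via normal approximation = 2*(1 - Phi(|z|)) = 1.000000.
Step 6: alpha = 0.1. fail to reject H0.

R = 8, z = 0.0000, p = 1.000000, fail to reject H0.


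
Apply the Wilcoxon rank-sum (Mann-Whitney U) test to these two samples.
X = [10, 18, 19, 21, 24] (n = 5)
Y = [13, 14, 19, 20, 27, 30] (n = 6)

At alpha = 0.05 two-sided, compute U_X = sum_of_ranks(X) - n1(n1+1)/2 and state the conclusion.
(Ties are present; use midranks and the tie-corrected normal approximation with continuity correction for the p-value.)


Step 1: Combine and sort all 11 observations; assign midranks.
sorted (value, group): (10,X), (13,Y), (14,Y), (18,X), (19,X), (19,Y), (20,Y), (21,X), (24,X), (27,Y), (30,Y)
ranks: 10->1, 13->2, 14->3, 18->4, 19->5.5, 19->5.5, 20->7, 21->8, 24->9, 27->10, 30->11
Step 2: Rank sum for X: R1 = 1 + 4 + 5.5 + 8 + 9 = 27.5.
Step 3: U_X = R1 - n1(n1+1)/2 = 27.5 - 5*6/2 = 27.5 - 15 = 12.5.
       U_Y = n1*n2 - U_X = 30 - 12.5 = 17.5.
Step 4: Ties are present, so use the tie-corrected normal approximation (with continuity correction) for the p-value.
Step 5: p-value = 0.714379; compare to alpha = 0.05. fail to reject H0.

U_X = 12.5, p = 0.714379, fail to reject H0 at alpha = 0.05.


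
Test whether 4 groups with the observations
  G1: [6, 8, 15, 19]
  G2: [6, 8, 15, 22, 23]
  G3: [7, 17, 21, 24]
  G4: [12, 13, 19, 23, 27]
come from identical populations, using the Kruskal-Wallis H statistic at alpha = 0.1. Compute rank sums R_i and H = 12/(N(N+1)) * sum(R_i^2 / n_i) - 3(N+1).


Step 1: Combine all N = 18 observations and assign midranks.
sorted (value, group, rank): (6,G1,1.5), (6,G2,1.5), (7,G3,3), (8,G1,4.5), (8,G2,4.5), (12,G4,6), (13,G4,7), (15,G1,8.5), (15,G2,8.5), (17,G3,10), (19,G1,11.5), (19,G4,11.5), (21,G3,13), (22,G2,14), (23,G2,15.5), (23,G4,15.5), (24,G3,17), (27,G4,18)
Step 2: Sum ranks within each group.
R_1 = 26 (n_1 = 4)
R_2 = 44 (n_2 = 5)
R_3 = 43 (n_3 = 4)
R_4 = 58 (n_4 = 5)
Step 3: H = 12/(N(N+1)) * sum(R_i^2/n_i) - 3(N+1)
     = 12/(18*19) * (26^2/4 + 44^2/5 + 43^2/4 + 58^2/5) - 3*19
     = 0.035088 * 1691.25 - 57
     = 2.342105.
Step 4: Ties present; correction factor C = 1 - 30/(18^3 - 18) = 0.994840. Corrected H = 2.342105 / 0.994840 = 2.354253.
Step 5: Under H0, H ~ chi^2(3); p-value = 0.502207.
Step 6: alpha = 0.1. fail to reject H0.

H = 2.3543, df = 3, p = 0.502207, fail to reject H0.


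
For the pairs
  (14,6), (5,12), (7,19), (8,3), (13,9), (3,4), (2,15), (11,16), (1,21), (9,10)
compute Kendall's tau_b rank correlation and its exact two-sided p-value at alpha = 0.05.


Step 1: Enumerate the 45 unordered pairs (i,j) with i<j and classify each by sign(x_j-x_i) * sign(y_j-y_i).
  (1,2):dx=-9,dy=+6->D; (1,3):dx=-7,dy=+13->D; (1,4):dx=-6,dy=-3->C; (1,5):dx=-1,dy=+3->D
  (1,6):dx=-11,dy=-2->C; (1,7):dx=-12,dy=+9->D; (1,8):dx=-3,dy=+10->D; (1,9):dx=-13,dy=+15->D
  (1,10):dx=-5,dy=+4->D; (2,3):dx=+2,dy=+7->C; (2,4):dx=+3,dy=-9->D; (2,5):dx=+8,dy=-3->D
  (2,6):dx=-2,dy=-8->C; (2,7):dx=-3,dy=+3->D; (2,8):dx=+6,dy=+4->C; (2,9):dx=-4,dy=+9->D
  (2,10):dx=+4,dy=-2->D; (3,4):dx=+1,dy=-16->D; (3,5):dx=+6,dy=-10->D; (3,6):dx=-4,dy=-15->C
  (3,7):dx=-5,dy=-4->C; (3,8):dx=+4,dy=-3->D; (3,9):dx=-6,dy=+2->D; (3,10):dx=+2,dy=-9->D
  (4,5):dx=+5,dy=+6->C; (4,6):dx=-5,dy=+1->D; (4,7):dx=-6,dy=+12->D; (4,8):dx=+3,dy=+13->C
  (4,9):dx=-7,dy=+18->D; (4,10):dx=+1,dy=+7->C; (5,6):dx=-10,dy=-5->C; (5,7):dx=-11,dy=+6->D
  (5,8):dx=-2,dy=+7->D; (5,9):dx=-12,dy=+12->D; (5,10):dx=-4,dy=+1->D; (6,7):dx=-1,dy=+11->D
  (6,8):dx=+8,dy=+12->C; (6,9):dx=-2,dy=+17->D; (6,10):dx=+6,dy=+6->C; (7,8):dx=+9,dy=+1->C
  (7,9):dx=-1,dy=+6->D; (7,10):dx=+7,dy=-5->D; (8,9):dx=-10,dy=+5->D; (8,10):dx=-2,dy=-6->C
  (9,10):dx=+8,dy=-11->D
Step 2: C = 15, D = 30, total pairs = 45.
Step 3: tau = (C - D)/(n(n-1)/2) = (15 - 30)/45 = -0.333333.
Step 4: Exact two-sided p-value (enumerate n! = 3628800 permutations of y under H0): p = 0.216373.
Step 5: alpha = 0.05. fail to reject H0.

tau_b = -0.3333 (C=15, D=30), p = 0.216373, fail to reject H0.


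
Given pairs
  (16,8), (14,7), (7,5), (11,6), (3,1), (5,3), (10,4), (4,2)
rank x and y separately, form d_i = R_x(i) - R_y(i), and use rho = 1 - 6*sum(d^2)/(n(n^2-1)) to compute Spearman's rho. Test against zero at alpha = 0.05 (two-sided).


Step 1: Rank x and y separately (midranks; no ties here).
rank(x): 16->8, 14->7, 7->4, 11->6, 3->1, 5->3, 10->5, 4->2
rank(y): 8->8, 7->7, 5->5, 6->6, 1->1, 3->3, 4->4, 2->2
Step 2: d_i = R_x(i) - R_y(i); compute d_i^2.
  (8-8)^2=0, (7-7)^2=0, (4-5)^2=1, (6-6)^2=0, (1-1)^2=0, (3-3)^2=0, (5-4)^2=1, (2-2)^2=0
sum(d^2) = 2.
Step 3: rho = 1 - 6*2 / (8*(8^2 - 1)) = 1 - 12/504 = 0.976190.
Step 4: Under H0, t = rho * sqrt((n-2)/(1-rho^2)) = 11.0235 ~ t(6).
Step 5: Two-sided p-value from the t-distribution with 6 df = 0.000033.
Step 6: alpha = 0.05. reject H0.

rho = 0.9762, p = 0.000033, reject H0 at alpha = 0.05.


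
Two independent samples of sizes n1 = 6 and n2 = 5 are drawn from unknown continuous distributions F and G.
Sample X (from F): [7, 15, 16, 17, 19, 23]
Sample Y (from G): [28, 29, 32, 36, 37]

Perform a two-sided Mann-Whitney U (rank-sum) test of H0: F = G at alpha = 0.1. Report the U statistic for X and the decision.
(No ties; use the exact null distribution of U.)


Step 1: Combine and sort all 11 observations; assign midranks.
sorted (value, group): (7,X), (15,X), (16,X), (17,X), (19,X), (23,X), (28,Y), (29,Y), (32,Y), (36,Y), (37,Y)
ranks: 7->1, 15->2, 16->3, 17->4, 19->5, 23->6, 28->7, 29->8, 32->9, 36->10, 37->11
Step 2: Rank sum for X: R1 = 1 + 2 + 3 + 4 + 5 + 6 = 21.
Step 3: U_X = R1 - n1(n1+1)/2 = 21 - 6*7/2 = 21 - 21 = 0.
       U_Y = n1*n2 - U_X = 30 - 0 = 30.
Step 4: No ties, so the exact null distribution of U (based on enumerating the C(11,6) = 462 equally likely rank assignments) gives the two-sided p-value.
Step 5: p-value = 0.004329; compare to alpha = 0.1. reject H0.

U_X = 0, p = 0.004329, reject H0 at alpha = 0.1.
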